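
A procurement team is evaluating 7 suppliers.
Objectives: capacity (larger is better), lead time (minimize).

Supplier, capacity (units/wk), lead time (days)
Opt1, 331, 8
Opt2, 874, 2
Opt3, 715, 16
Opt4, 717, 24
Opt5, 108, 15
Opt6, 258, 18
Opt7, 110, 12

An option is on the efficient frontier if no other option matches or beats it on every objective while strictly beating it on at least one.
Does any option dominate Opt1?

Opt2 vs Opt1: capacity 874≥331, lead time 2≤8 — Opt2 is at least as good on every objective and strictly better on at least one, so Opt2 dominates Opt1.

Yes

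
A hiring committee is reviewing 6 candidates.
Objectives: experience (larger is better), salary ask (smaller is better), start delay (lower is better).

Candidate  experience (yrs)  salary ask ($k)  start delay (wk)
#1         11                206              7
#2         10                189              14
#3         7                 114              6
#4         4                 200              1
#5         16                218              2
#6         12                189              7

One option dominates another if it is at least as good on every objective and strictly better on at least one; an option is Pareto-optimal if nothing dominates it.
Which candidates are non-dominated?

#1: dominated by #6 (experience 12≥11, salary ask 189≤206, start delay 7≤7).
#2: dominated by #6 (experience 12≥10, salary ask 189≤189, start delay 7≤14).
#3: not dominated (best salary ask).
#4: not dominated (best start delay).
#5: not dominated (best experience).
#6: not dominated.

#3, #4, #5, #6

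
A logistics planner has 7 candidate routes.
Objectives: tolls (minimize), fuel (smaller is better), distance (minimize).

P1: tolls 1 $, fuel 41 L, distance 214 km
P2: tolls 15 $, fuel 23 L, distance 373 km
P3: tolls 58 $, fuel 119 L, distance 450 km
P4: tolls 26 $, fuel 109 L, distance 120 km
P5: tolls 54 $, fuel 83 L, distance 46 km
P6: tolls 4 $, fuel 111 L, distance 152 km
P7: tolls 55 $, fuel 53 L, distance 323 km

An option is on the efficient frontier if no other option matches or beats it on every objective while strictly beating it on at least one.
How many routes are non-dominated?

5

P1: not dominated (best tolls).
P2: not dominated (best fuel).
P3: dominated by P1 (tolls 1≤58, fuel 41≤119, distance 214≤450).
P4: not dominated.
P5: not dominated (best distance).
P6: not dominated.
P7: dominated by P1 (tolls 1≤55, fuel 41≤53, distance 214≤323).
Pareto-optimal: P1, P2, P4, P5, P6 → 5.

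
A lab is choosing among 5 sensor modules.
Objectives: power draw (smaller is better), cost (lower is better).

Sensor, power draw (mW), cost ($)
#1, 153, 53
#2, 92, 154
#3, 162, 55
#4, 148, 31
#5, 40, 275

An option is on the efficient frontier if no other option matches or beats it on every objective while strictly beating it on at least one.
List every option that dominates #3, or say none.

#1, #4

#1: power draw 153≤162, cost 53≤55 — dominates #3.
#4: power draw 148≤162, cost 31≤55 — dominates #3.
Others (#2, #5) are each worse than #3 on at least one objective.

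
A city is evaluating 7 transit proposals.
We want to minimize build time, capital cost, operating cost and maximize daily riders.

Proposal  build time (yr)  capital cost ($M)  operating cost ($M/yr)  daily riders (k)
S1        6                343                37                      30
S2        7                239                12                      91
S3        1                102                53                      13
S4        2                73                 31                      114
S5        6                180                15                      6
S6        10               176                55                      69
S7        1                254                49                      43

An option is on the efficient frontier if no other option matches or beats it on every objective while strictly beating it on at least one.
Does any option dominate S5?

No

S1: worse on capital cost (343 vs 180).
S2: worse on build time (7 vs 6).
S3: worse on operating cost (53 vs 15).
S4: worse on operating cost (31 vs 15).
S6: worse on build time (10 vs 6).
S7: worse on capital cost (254 vs 180).
No option is at least as good as S5 on every objective and strictly better on one.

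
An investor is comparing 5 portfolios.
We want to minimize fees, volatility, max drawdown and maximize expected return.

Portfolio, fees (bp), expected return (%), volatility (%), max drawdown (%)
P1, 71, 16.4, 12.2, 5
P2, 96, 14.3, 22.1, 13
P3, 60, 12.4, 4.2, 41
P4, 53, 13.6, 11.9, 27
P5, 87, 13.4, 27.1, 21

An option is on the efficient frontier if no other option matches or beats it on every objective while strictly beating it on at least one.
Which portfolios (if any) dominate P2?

P1

P1: fees 71≤96, expected return 16.4≥14.3, volatility 12.2≤22.1, max drawdown 5≤13 — dominates P2.
Others (P3, P4, P5) are each worse than P2 on at least one objective.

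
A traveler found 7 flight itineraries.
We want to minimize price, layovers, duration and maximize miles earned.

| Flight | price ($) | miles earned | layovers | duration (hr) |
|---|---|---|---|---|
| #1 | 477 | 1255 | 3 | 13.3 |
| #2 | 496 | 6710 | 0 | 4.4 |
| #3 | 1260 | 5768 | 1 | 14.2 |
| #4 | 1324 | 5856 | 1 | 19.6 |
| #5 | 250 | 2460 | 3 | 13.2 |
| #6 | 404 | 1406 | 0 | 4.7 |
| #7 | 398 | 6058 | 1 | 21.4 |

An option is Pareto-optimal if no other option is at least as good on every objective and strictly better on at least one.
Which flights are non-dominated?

#2, #5, #6, #7

#1: dominated by #5 (price 250≤477, miles earned 2460≥1255, layovers 3≤3, duration 13.2≤13.3).
#2: not dominated (best miles earned).
#3: dominated by #2 (price 496≤1260, miles earned 6710≥5768, layovers 0≤1, duration 4.4≤14.2).
#4: dominated by #2 (price 496≤1324, miles earned 6710≥5856, layovers 0≤1, duration 4.4≤19.6).
#5: not dominated (best price).
#6: not dominated.
#7: not dominated.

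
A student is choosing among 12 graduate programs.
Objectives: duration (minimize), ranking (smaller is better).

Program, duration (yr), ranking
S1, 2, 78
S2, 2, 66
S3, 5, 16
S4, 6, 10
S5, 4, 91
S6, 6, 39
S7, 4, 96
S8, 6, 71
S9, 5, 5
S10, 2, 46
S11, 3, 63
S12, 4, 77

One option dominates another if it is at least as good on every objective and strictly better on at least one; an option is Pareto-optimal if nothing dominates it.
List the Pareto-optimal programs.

S9, S10

S1: dominated by S2 (duration 2≤2, ranking 66≤78).
S2: dominated by S10 (duration 2≤2, ranking 46≤66).
S3: dominated by S9 (duration 5≤5, ranking 5≤16).
S4: dominated by S9 (duration 5≤6, ranking 5≤10).
S5: dominated by S1 (duration 2≤4, ranking 78≤91).
S6: dominated by S3 (duration 5≤6, ranking 16≤39).
S7: dominated by S1 (duration 2≤4, ranking 78≤96).
S8: dominated by S2 (duration 2≤6, ranking 66≤71).
S9: not dominated (best ranking).
S10: not dominated.
S11: dominated by S10 (duration 2≤3, ranking 46≤63).
S12: dominated by S2 (duration 2≤4, ranking 66≤77).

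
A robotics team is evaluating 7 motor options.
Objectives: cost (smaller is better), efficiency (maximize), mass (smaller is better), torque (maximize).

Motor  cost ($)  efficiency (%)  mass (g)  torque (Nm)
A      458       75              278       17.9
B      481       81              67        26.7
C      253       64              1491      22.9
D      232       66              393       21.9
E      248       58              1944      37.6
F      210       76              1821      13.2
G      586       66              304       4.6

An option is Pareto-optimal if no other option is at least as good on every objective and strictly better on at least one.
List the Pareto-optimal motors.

A, B, C, D, E, F

A: not dominated.
B: not dominated (best efficiency).
C: not dominated.
D: not dominated.
E: not dominated (best torque).
F: not dominated (best cost).
G: dominated by A (cost 458≤586, efficiency 75≥66, mass 278≤304, torque 17.9≥4.6).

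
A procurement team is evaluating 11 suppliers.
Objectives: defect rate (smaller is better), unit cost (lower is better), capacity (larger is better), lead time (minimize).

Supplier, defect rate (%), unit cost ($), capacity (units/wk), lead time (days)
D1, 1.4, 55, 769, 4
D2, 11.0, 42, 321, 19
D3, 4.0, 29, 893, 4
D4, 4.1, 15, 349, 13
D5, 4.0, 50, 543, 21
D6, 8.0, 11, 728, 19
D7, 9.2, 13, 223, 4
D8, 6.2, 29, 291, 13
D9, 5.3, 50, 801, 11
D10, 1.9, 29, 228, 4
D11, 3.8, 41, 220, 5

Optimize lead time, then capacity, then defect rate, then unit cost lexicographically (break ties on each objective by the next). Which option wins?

First minimize lead time: best is 4, kept {D1, D3, D7, D10}.
Then maximize capacity: best is 893, kept {D3}.

D3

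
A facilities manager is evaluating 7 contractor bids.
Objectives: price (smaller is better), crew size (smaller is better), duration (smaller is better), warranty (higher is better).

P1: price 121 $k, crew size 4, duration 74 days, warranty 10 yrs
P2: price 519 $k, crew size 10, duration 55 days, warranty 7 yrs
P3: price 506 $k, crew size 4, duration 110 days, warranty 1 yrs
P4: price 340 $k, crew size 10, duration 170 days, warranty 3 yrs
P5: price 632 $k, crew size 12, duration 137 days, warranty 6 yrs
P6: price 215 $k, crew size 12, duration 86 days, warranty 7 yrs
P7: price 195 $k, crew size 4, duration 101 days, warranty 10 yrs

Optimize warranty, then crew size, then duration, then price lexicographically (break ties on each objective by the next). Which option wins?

P1

First maximize warranty: best is 10, kept {P1, P7}.
Then minimize crew size: best is 4, kept {P1, P7}.
Then minimize duration: best is 74, kept {P1}.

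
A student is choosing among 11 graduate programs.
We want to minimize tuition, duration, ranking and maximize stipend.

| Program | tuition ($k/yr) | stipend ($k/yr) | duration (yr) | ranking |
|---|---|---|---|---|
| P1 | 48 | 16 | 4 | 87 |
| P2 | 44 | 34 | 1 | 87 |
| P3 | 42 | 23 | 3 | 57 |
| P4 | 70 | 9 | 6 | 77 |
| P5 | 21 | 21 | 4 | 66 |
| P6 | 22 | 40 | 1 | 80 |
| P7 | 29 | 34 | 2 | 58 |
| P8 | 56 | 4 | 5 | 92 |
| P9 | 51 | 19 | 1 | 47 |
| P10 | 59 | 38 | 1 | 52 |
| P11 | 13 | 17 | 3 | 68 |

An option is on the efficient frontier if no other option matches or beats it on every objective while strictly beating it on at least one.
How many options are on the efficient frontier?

7

P1: dominated by P2 (tuition 44≤48, stipend 34≥16, duration 1≤4, ranking 87≤87).
P2: dominated by P6 (tuition 22≤44, stipend 40≥34, duration 1≤1, ranking 80≤87).
P3: not dominated.
P4: dominated by P3 (tuition 42≤70, stipend 23≥9, duration 3≤6, ranking 57≤77).
P5: not dominated.
P6: not dominated (best stipend).
P7: not dominated.
P8: dominated by P1 (tuition 48≤56, stipend 16≥4, duration 4≤5, ranking 87≤92).
P9: not dominated (best ranking).
P10: not dominated.
P11: not dominated (best tuition).
Pareto-optimal: P3, P5, P6, P7, P9, P10, P11 → 7.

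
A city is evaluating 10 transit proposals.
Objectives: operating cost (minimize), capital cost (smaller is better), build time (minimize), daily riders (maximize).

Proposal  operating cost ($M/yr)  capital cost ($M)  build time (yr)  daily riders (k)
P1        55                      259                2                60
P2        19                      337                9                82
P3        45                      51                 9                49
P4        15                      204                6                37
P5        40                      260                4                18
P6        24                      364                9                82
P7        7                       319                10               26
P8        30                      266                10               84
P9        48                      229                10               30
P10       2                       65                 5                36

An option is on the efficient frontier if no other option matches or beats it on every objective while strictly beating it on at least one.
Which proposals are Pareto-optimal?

P1: not dominated (best build time).
P2: not dominated.
P3: not dominated (best capital cost).
P4: not dominated.
P5: not dominated.
P6: dominated by P2 (operating cost 19≤24, capital cost 337≤364, build time 9≤9, daily riders 82≥82).
P7: dominated by P10 (operating cost 2≤7, capital cost 65≤319, build time 5≤10, daily riders 36≥26).
P8: not dominated (best daily riders).
P9: dominated by P3 (operating cost 45≤48, capital cost 51≤229, build time 9≤10, daily riders 49≥30).
P10: not dominated (best operating cost).

P1, P2, P3, P4, P5, P8, P10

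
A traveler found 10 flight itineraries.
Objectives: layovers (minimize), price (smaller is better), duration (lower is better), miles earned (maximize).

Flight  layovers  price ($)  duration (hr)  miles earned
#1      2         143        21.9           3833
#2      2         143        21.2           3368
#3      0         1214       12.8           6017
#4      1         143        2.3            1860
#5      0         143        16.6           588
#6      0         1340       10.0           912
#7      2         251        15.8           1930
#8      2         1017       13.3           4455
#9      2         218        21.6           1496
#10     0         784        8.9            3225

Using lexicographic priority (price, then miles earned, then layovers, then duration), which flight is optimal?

#1

First minimize price: best is 143, kept {#1, #2, #4, #5}.
Then maximize miles earned: best is 3833, kept {#1}.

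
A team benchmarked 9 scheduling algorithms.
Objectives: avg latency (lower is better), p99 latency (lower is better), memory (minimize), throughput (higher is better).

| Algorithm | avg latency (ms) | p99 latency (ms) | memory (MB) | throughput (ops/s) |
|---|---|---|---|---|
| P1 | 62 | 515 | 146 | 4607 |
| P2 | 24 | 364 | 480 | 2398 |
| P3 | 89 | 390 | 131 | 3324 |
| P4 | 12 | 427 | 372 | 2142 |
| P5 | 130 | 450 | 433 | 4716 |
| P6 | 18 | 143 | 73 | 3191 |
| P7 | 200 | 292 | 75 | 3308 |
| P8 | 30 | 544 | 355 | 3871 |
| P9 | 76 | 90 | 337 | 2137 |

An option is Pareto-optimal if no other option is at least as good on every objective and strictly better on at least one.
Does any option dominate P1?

No

P2: worse on memory (480 vs 146).
P3: worse on avg latency (89 vs 62).
P4: worse on memory (372 vs 146).
P5: worse on avg latency (130 vs 62).
P6: worse on throughput (3191 vs 4607).
P7: worse on avg latency (200 vs 62).
P8: worse on p99 latency (544 vs 515).
P9: worse on avg latency (76 vs 62).
No option is at least as good as P1 on every objective and strictly better on one.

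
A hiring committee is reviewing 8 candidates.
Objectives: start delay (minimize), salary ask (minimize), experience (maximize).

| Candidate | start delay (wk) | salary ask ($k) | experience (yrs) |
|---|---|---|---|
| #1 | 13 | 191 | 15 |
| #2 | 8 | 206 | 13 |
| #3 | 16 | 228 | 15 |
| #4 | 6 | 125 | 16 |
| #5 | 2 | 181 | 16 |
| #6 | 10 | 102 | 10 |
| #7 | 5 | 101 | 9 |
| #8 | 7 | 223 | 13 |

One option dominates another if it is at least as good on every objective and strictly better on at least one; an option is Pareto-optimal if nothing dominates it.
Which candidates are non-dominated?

#4, #5, #6, #7

#1: dominated by #4 (start delay 6≤13, salary ask 125≤191, experience 16≥15).
#2: dominated by #4 (start delay 6≤8, salary ask 125≤206, experience 16≥13).
#3: dominated by #1 (start delay 13≤16, salary ask 191≤228, experience 15≥15).
#4: not dominated.
#5: not dominated (best start delay).
#6: not dominated.
#7: not dominated (best salary ask).
#8: dominated by #4 (start delay 6≤7, salary ask 125≤223, experience 16≥13).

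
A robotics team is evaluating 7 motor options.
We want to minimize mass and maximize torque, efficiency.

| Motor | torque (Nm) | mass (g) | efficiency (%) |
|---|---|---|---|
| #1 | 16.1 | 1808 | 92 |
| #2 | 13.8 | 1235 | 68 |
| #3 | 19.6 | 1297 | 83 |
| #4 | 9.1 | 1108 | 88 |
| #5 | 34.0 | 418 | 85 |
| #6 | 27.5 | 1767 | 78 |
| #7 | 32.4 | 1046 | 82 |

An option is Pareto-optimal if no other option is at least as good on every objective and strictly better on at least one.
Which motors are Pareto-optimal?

#1: not dominated (best efficiency).
#2: dominated by #5 (torque 34.0≥13.8, mass 418≤1235, efficiency 85≥68).
#3: dominated by #5 (torque 34.0≥19.6, mass 418≤1297, efficiency 85≥83).
#4: not dominated.
#5: not dominated (best torque).
#6: dominated by #5 (torque 34.0≥27.5, mass 418≤1767, efficiency 85≥78).
#7: dominated by #5 (torque 34.0≥32.4, mass 418≤1046, efficiency 85≥82).

#1, #4, #5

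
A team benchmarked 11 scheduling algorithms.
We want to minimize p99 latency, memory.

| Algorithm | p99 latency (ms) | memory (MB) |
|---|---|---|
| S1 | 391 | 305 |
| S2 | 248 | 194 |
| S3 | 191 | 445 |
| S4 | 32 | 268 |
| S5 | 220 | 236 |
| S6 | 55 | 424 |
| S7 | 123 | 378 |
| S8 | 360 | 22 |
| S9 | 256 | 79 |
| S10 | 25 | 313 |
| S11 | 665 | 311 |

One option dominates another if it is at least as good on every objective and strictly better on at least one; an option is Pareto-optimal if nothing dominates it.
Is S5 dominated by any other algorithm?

No

S1: worse on p99 latency (391 vs 220).
S2: worse on p99 latency (248 vs 220).
S3: worse on memory (445 vs 236).
S4: worse on memory (268 vs 236).
S6: worse on memory (424 vs 236).
S7: worse on memory (378 vs 236).
S8: worse on p99 latency (360 vs 220).
S9: worse on p99 latency (256 vs 220).
S10: worse on memory (313 vs 236).
S11: worse on p99 latency (665 vs 220).
No option is at least as good as S5 on every objective and strictly better on one.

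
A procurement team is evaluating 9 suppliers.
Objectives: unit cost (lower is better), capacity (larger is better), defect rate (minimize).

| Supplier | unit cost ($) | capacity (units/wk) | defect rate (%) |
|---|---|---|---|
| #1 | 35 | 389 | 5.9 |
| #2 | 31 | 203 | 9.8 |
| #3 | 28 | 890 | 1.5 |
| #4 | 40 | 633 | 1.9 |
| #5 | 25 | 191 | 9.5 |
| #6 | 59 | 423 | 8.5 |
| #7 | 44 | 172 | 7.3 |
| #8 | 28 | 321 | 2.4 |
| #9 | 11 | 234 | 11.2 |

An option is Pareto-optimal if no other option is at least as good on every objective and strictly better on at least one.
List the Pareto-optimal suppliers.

#1: dominated by #3 (unit cost 28≤35, capacity 890≥389, defect rate 1.5≤5.9).
#2: dominated by #3 (unit cost 28≤31, capacity 890≥203, defect rate 1.5≤9.8).
#3: not dominated (best capacity).
#4: dominated by #3 (unit cost 28≤40, capacity 890≥633, defect rate 1.5≤1.9).
#5: not dominated.
#6: dominated by #3 (unit cost 28≤59, capacity 890≥423, defect rate 1.5≤8.5).
#7: dominated by #1 (unit cost 35≤44, capacity 389≥172, defect rate 5.9≤7.3).
#8: dominated by #3 (unit cost 28≤28, capacity 890≥321, defect rate 1.5≤2.4).
#9: not dominated (best unit cost).

#3, #5, #9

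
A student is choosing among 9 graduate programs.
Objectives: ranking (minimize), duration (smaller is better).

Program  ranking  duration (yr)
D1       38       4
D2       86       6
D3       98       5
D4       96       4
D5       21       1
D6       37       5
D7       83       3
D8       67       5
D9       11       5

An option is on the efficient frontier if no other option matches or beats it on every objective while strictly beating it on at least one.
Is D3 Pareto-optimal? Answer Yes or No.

D1 vs D3: ranking 38≤98, duration 4≤5 — D1 is at least as good on every objective and strictly better on at least one, so D1 dominates D3.

No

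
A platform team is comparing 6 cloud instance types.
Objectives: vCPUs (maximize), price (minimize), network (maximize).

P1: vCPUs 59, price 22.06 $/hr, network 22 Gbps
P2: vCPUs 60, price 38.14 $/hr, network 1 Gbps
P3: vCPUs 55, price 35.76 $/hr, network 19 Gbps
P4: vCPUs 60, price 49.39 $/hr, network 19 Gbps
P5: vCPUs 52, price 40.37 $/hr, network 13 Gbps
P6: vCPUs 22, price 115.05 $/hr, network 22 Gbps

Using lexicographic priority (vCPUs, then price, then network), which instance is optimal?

First maximize vCPUs: best is 60, kept {P2, P4}.
Then minimize price: best is 38.14, kept {P2}.

P2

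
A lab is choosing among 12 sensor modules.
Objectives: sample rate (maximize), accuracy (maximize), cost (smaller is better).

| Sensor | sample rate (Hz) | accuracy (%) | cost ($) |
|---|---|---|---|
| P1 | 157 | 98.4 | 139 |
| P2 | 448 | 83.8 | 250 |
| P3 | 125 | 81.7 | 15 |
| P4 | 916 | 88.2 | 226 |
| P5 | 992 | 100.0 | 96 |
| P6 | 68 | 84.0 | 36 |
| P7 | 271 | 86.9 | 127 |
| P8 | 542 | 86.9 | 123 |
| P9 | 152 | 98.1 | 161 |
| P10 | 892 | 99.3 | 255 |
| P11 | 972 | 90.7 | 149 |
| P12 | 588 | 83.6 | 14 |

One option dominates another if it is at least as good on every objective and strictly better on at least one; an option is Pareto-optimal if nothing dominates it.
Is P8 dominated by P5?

Yes

P5 vs P8: sample rate 992≥542, accuracy 100.0≥86.9, cost 96≤123 — P5 is at least as good on every objective with at least one strict improvement.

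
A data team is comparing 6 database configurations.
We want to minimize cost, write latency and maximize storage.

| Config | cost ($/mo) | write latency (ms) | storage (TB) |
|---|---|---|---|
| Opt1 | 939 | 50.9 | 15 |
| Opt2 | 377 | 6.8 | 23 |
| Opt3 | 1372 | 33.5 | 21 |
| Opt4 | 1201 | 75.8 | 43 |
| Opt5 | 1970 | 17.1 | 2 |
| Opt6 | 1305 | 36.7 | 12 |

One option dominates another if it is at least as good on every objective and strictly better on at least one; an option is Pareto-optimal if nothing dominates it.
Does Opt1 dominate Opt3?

Opt1 vs Opt3: Opt1 is worse on write latency (50.9 vs 33.5), so it does not dominate Opt3.

No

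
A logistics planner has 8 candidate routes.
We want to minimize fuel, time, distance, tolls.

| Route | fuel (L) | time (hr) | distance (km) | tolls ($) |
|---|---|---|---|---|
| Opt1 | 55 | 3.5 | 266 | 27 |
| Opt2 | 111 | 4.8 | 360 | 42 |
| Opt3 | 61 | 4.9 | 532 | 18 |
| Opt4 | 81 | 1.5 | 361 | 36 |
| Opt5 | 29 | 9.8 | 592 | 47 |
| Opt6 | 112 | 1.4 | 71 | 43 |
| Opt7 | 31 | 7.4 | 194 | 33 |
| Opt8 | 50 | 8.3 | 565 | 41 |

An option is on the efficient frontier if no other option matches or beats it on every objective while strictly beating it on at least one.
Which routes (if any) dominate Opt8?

Opt7

Opt7: fuel 31≤50, time 7.4≤8.3, distance 194≤565, tolls 33≤41 — dominates Opt8.
Others (Opt1, Opt2, Opt3, Opt4, Opt5, Opt6) are each worse than Opt8 on at least one objective.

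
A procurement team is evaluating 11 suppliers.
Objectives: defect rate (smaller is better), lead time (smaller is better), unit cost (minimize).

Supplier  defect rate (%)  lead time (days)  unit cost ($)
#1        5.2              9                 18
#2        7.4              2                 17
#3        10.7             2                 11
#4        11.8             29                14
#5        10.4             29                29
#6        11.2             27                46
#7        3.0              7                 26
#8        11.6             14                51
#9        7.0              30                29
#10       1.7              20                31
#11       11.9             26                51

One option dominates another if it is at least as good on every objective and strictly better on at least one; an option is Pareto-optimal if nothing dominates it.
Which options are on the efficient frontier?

#1: not dominated.
#2: not dominated.
#3: not dominated (best unit cost).
#4: dominated by #3 (defect rate 10.7≤11.8, lead time 2≤29, unit cost 11≤14).
#5: dominated by #1 (defect rate 5.2≤10.4, lead time 9≤29, unit cost 18≤29).
#6: dominated by #1 (defect rate 5.2≤11.2, lead time 9≤27, unit cost 18≤46).
#7: not dominated.
#8: dominated by #1 (defect rate 5.2≤11.6, lead time 9≤14, unit cost 18≤51).
#9: dominated by #1 (defect rate 5.2≤7.0, lead time 9≤30, unit cost 18≤29).
#10: not dominated (best defect rate).
#11: dominated by #1 (defect rate 5.2≤11.9, lead time 9≤26, unit cost 18≤51).

#1, #2, #3, #7, #10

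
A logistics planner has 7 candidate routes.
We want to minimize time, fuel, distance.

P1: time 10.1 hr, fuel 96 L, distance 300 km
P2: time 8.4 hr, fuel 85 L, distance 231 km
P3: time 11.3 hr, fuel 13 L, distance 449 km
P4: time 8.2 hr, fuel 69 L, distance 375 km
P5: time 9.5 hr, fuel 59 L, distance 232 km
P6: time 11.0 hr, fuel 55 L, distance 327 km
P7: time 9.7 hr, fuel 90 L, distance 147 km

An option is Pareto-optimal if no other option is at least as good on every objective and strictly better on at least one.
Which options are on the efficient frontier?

P2, P3, P4, P5, P6, P7

P1: dominated by P2 (time 8.4≤10.1, fuel 85≤96, distance 231≤300).
P2: not dominated.
P3: not dominated (best fuel).
P4: not dominated (best time).
P5: not dominated.
P6: not dominated.
P7: not dominated (best distance).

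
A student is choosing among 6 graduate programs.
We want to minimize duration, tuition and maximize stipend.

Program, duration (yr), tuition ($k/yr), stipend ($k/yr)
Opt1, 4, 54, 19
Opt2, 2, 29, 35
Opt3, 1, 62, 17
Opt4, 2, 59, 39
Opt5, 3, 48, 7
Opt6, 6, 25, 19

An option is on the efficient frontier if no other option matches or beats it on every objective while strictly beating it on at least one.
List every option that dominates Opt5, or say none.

Opt2: duration 2≤3, tuition 29≤48, stipend 35≥7 — dominates Opt5.
Others (Opt1, Opt3, Opt4, Opt6) are each worse than Opt5 on at least one objective.

Opt2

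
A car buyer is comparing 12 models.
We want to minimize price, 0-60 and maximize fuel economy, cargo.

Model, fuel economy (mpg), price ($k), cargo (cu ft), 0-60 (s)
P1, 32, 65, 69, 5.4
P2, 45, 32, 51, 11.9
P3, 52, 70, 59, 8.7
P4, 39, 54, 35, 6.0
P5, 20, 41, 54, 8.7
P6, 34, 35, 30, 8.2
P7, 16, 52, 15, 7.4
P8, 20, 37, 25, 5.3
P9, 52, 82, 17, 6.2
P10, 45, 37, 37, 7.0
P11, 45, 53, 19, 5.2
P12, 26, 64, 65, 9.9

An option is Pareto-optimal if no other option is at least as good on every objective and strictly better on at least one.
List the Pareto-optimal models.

P1, P2, P3, P4, P5, P6, P8, P9, P10, P11, P12

P1: not dominated (best cargo).
P2: not dominated (best price).
P3: not dominated.
P4: not dominated.
P5: not dominated.
P6: not dominated.
P7: dominated by P8 (fuel economy 20≥16, price 37≤52, cargo 25≥15, 0-60 5.3≤7.4).
P8: not dominated.
P9: not dominated.
P10: not dominated.
P11: not dominated (best 0-60).
P12: not dominated.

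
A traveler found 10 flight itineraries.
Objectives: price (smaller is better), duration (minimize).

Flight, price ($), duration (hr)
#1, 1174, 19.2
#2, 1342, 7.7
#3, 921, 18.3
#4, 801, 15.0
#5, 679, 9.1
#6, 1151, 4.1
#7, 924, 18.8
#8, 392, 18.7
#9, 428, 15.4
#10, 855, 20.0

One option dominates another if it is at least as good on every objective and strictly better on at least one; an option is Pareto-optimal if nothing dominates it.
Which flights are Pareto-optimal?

#1: dominated by #3 (price 921≤1174, duration 18.3≤19.2).
#2: dominated by #6 (price 1151≤1342, duration 4.1≤7.7).
#3: dominated by #4 (price 801≤921, duration 15.0≤18.3).
#4: dominated by #5 (price 679≤801, duration 9.1≤15.0).
#5: not dominated.
#6: not dominated (best duration).
#7: dominated by #3 (price 921≤924, duration 18.3≤18.8).
#8: not dominated (best price).
#9: not dominated.
#10: dominated by #4 (price 801≤855, duration 15.0≤20.0).

#5, #6, #8, #9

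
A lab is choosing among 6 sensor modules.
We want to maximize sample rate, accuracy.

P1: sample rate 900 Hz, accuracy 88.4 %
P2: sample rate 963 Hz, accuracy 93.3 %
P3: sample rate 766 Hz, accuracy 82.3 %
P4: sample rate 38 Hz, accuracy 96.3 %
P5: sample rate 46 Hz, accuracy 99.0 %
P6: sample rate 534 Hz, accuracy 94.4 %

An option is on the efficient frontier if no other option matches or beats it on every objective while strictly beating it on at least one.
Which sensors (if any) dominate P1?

P2: sample rate 963≥900, accuracy 93.3≥88.4 — dominates P1.
Others (P3, P4, P5, P6) are each worse than P1 on at least one objective.

P2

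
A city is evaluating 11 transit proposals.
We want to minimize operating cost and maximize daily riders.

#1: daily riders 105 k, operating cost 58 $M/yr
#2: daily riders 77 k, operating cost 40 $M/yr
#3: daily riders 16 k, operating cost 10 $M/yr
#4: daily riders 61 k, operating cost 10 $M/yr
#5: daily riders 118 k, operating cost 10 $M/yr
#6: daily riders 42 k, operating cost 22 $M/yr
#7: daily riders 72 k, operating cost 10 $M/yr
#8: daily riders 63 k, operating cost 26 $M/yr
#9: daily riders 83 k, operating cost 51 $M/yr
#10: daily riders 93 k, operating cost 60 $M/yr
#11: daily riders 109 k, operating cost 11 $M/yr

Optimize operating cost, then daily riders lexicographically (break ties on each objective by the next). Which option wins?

#5

First minimize operating cost: best is 10, kept {#3, #4, #5, #7}.
Then maximize daily riders: best is 118, kept {#5}.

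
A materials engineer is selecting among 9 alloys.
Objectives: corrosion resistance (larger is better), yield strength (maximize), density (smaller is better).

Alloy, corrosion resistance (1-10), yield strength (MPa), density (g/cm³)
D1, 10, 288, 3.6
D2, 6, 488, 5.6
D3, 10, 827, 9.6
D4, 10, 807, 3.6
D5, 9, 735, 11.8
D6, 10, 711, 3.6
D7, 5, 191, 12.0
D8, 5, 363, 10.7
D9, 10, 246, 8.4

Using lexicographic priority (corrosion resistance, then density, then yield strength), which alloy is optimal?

First maximize corrosion resistance: best is 10, kept {D1, D3, D4, D6, D9}.
Then minimize density: best is 3.6, kept {D1, D4, D6}.
Then maximize yield strength: best is 807, kept {D4}.

D4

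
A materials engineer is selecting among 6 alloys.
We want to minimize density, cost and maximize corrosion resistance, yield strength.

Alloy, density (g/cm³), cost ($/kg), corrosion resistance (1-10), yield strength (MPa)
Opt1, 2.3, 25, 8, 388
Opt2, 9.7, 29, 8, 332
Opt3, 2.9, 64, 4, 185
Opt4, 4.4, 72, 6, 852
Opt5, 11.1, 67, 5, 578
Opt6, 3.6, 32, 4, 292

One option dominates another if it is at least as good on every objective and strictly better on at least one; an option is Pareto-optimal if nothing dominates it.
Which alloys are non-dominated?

Opt1, Opt4, Opt5

Opt1: not dominated (best density).
Opt2: dominated by Opt1 (density 2.3≤9.7, cost 25≤29, corrosion resistance 8≥8, yield strength 388≥332).
Opt3: dominated by Opt1 (density 2.3≤2.9, cost 25≤64, corrosion resistance 8≥4, yield strength 388≥185).
Opt4: not dominated (best yield strength).
Opt5: not dominated.
Opt6: dominated by Opt1 (density 2.3≤3.6, cost 25≤32, corrosion resistance 8≥4, yield strength 388≥292).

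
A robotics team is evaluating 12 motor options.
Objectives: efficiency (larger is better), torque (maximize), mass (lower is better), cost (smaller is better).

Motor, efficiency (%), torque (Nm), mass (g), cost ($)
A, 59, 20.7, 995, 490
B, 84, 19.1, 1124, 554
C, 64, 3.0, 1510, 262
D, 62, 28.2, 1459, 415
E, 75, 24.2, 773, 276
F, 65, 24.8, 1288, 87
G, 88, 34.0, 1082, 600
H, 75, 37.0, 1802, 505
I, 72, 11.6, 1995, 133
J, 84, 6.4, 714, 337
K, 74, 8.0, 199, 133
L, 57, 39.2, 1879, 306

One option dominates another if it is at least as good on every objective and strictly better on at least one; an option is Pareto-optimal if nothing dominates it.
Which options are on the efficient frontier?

A: dominated by E (efficiency 75≥59, torque 24.2≥20.7, mass 773≤995, cost 276≤490).
B: not dominated.
C: dominated by F (efficiency 65≥64, torque 24.8≥3.0, mass 1288≤1510, cost 87≤262).
D: not dominated.
E: not dominated.
F: not dominated (best cost).
G: not dominated (best efficiency).
H: not dominated.
I: not dominated.
J: not dominated.
K: not dominated (best mass).
L: not dominated (best torque).

B, D, E, F, G, H, I, J, K, L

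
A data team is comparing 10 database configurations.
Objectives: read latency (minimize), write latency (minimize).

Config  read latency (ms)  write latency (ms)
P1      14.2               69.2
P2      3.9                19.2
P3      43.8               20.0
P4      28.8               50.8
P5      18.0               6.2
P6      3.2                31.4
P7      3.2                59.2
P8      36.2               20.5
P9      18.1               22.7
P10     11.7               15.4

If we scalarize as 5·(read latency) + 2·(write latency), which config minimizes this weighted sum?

P1: 5·14.2 + 2·69.2 = 209.4
P2: 5·3.9 + 2·19.2 = 57.9
P3: 5·43.8 + 2·20.0 = 259.0
P4: 5·28.8 + 2·50.8 = 245.6
P5: 5·18.0 + 2·6.2 = 102.4
P6: 5·3.2 + 2·31.4 = 78.8
P7: 5·3.2 + 2·59.2 = 134.4
P8: 5·36.2 + 2·20.5 = 222.0
P9: 5·18.1 + 2·22.7 = 135.9
P10: 5·11.7 + 2·15.4 = 89.3
Lowest: P2 at 57.9.

P2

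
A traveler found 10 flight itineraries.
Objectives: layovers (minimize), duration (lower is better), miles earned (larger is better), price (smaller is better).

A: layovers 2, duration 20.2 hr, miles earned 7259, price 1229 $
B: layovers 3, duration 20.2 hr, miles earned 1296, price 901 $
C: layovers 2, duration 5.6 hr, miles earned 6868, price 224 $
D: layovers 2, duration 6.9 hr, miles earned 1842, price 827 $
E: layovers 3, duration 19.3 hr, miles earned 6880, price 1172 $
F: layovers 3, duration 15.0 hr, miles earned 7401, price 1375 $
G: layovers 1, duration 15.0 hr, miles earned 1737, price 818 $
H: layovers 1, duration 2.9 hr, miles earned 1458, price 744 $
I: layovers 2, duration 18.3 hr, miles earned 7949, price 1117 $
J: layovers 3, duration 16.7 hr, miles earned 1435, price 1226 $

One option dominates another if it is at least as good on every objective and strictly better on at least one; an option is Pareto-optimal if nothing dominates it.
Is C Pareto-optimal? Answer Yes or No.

Yes

A: worse on duration (20.2 vs 5.6).
B: worse on layovers (3 vs 2).
D: worse on duration (6.9 vs 5.6).
E: worse on layovers (3 vs 2).
F: worse on layovers (3 vs 2).
G: worse on duration (15.0 vs 5.6).
H: worse on miles earned (1458 vs 6868).
I: worse on duration (18.3 vs 5.6).
J: worse on layovers (3 vs 2).
No option is at least as good as C on every objective and strictly better on one.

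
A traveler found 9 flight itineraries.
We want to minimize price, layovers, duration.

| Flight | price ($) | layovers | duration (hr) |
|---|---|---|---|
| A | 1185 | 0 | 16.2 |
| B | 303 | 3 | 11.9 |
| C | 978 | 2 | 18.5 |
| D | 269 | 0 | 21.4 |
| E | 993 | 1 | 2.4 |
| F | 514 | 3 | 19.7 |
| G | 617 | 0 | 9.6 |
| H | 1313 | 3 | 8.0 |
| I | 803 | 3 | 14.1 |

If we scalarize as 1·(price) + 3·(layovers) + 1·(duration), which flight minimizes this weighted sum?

A: 1·1185 + 3·0 + 1·16.2 = 1201.2
B: 1·303 + 3·3 + 1·11.9 = 323.9
C: 1·978 + 3·2 + 1·18.5 = 1002.5
D: 1·269 + 3·0 + 1·21.4 = 290.4
E: 1·993 + 3·1 + 1·2.4 = 998.4
F: 1·514 + 3·3 + 1·19.7 = 542.7
G: 1·617 + 3·0 + 1·9.6 = 626.6
H: 1·1313 + 3·3 + 1·8.0 = 1330.0
I: 1·803 + 3·3 + 1·14.1 = 826.1
Lowest: D at 290.4.

D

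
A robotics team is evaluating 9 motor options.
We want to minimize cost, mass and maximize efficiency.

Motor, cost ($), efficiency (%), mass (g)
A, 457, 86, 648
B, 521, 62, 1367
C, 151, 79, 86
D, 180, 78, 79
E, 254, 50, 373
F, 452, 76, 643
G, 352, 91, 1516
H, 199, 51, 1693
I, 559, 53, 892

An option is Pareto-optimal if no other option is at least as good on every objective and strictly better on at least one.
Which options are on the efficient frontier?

A, C, D, G

A: not dominated.
B: dominated by A (cost 457≤521, efficiency 86≥62, mass 648≤1367).
C: not dominated (best cost).
D: not dominated (best mass).
E: dominated by C (cost 151≤254, efficiency 79≥50, mass 86≤373).
F: dominated by C (cost 151≤452, efficiency 79≥76, mass 86≤643).
G: not dominated (best efficiency).
H: dominated by C (cost 151≤199, efficiency 79≥51, mass 86≤1693).
I: dominated by A (cost 457≤559, efficiency 86≥53, mass 648≤892).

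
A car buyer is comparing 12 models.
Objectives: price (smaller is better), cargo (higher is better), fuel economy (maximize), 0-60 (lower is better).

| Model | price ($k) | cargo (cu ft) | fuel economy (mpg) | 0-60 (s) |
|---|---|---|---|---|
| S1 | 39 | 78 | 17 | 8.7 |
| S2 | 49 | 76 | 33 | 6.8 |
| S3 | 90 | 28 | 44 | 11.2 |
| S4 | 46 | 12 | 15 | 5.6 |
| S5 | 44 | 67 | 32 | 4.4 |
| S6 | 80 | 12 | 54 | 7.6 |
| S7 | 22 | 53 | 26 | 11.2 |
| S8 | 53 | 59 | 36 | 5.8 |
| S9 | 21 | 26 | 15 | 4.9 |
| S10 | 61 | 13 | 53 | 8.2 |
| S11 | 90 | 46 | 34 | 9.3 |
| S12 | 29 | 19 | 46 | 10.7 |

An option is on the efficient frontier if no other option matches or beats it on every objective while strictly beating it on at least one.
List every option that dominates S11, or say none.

S8: price 53≤90, cargo 59≥46, fuel economy 36≥34, 0-60 5.8≤9.3 — dominates S11.
Others (S1, S2, S3, S4, S5, S6, S7, S9, S10, S12) are each worse than S11 on at least one objective.

S8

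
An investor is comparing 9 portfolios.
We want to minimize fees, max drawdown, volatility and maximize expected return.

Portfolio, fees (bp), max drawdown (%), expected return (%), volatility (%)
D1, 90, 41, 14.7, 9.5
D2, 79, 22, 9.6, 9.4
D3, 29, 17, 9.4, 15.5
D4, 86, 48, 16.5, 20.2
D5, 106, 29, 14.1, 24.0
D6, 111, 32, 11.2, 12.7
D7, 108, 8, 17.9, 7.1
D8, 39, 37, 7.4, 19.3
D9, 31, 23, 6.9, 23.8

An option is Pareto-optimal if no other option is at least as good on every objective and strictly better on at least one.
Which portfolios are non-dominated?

D1, D2, D3, D4, D5, D7

D1: not dominated.
D2: not dominated.
D3: not dominated (best fees).
D4: not dominated.
D5: not dominated.
D6: dominated by D7 (fees 108≤111, max drawdown 8≤32, expected return 17.9≥11.2, volatility 7.1≤12.7).
D7: not dominated (best max drawdown).
D8: dominated by D3 (fees 29≤39, max drawdown 17≤37, expected return 9.4≥7.4, volatility 15.5≤19.3).
D9: dominated by D3 (fees 29≤31, max drawdown 17≤23, expected return 9.4≥6.9, volatility 15.5≤23.8).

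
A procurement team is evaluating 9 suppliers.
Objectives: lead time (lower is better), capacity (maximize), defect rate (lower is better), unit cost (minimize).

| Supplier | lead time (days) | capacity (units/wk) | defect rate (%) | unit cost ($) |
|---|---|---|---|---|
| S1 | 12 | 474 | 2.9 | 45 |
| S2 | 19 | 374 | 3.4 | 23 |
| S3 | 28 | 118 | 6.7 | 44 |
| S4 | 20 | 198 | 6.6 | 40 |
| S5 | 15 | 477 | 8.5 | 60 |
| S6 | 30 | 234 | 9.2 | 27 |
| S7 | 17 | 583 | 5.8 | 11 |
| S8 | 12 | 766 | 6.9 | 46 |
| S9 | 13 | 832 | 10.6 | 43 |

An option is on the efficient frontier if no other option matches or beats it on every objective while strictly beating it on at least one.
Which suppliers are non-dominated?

S1: not dominated (best defect rate).
S2: not dominated.
S3: dominated by S2 (lead time 19≤28, capacity 374≥118, defect rate 3.4≤6.7, unit cost 23≤44).
S4: dominated by S2 (lead time 19≤20, capacity 374≥198, defect rate 3.4≤6.6, unit cost 23≤40).
S5: dominated by S8 (lead time 12≤15, capacity 766≥477, defect rate 6.9≤8.5, unit cost 46≤60).
S6: dominated by S2 (lead time 19≤30, capacity 374≥234, defect rate 3.4≤9.2, unit cost 23≤27).
S7: not dominated (best unit cost).
S8: not dominated.
S9: not dominated (best capacity).

S1, S2, S7, S8, S9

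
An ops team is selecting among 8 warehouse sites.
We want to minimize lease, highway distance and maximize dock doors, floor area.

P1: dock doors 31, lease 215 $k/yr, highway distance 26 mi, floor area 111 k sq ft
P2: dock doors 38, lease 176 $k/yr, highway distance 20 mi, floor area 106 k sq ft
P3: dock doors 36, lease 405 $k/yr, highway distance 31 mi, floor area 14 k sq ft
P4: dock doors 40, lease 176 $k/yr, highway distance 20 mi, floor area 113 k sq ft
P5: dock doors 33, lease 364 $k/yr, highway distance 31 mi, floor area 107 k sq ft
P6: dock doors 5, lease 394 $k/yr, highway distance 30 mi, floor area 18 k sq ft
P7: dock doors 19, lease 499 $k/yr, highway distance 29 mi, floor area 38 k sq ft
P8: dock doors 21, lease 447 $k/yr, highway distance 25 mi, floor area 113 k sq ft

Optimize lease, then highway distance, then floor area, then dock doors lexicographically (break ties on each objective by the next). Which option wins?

P4

First minimize lease: best is 176, kept {P2, P4}.
Then minimize highway distance: best is 20, kept {P2, P4}.
Then maximize floor area: best is 113, kept {P4}.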